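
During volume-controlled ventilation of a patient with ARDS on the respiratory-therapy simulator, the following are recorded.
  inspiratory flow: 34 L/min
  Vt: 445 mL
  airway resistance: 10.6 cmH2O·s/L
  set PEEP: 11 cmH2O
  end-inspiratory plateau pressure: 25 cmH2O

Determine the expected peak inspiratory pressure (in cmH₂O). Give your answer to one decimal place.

Flow: 34 L/min ÷ 60 = 0.5667 L/s.
PIP = Pplat + Raw × flow = 25 + 10.6 × 0.5667 = 25 + 6.007 = 31.007 cmH2O.

31.0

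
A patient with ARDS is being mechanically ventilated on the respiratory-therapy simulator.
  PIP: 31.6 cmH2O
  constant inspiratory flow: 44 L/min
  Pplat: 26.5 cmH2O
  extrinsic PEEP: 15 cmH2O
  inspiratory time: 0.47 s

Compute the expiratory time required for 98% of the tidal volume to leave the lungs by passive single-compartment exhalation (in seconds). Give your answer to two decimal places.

0.82

Flow: 44 L/min ÷ 60 = 0.7333 L/s.
Vt = flow × Ti = 0.7333 L/s × 0.47 s × 1000 mL/L = 344.65 mL.
R = (PIP − Pplat)/V̇ = (31.6 − 26.5) / 0.7333 = 5.1/0.7333 = 6.955 cmH2O·s/L.
C = Vt/(Pplat − PEEP) = 344.65 / (26.5 − 15) = 344.65/11.5 = 29.97 mL/cmH2O.
τ = R × C = 6.955 × 0.02997 L/cmH2O = 0.2084 s.
t = −τ·ln(1 − 0.98) = −0.2084·ln(0.02) = 0.8153 s.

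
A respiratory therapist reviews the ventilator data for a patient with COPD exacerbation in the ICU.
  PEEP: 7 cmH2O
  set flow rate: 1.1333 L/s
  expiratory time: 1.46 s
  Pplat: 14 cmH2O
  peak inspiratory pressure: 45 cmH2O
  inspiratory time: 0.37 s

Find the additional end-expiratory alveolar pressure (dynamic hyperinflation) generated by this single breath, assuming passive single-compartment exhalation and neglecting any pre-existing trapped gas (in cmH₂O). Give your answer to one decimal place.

Vt = flow × Ti = 1.1333 L/s × 0.37 s × 1000 mL/L = 419.32 mL.
R = (PIP − Pplat)/V̇ = (45 − 14) / 1.1333 = 31.0/1.1333 = 27.354 cmH2O·s/L.
C = Vt/(Pplat − PEEP) = 419.32 / (14 − 7) = 419.32/7.0 = 59.903 mL/cmH2O.
τ = R × C = 27.354 × 0.0599 L/cmH2O = 1.639 s.
Fraction remaining = e^(−Te/τ) = e^(−1.46/1.639) = 0.4103; trapped volume = 419.32 × 0.4103 = 172.05 mL.
Additional alveolar pressure from trapping ≈ V_trapped / C = 172.05 / 59.903 = 2.872 cmH2O.

2.9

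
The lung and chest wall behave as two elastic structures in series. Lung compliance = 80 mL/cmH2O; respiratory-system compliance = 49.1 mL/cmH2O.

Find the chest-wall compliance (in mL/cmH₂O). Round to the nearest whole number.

1/Ccw = 1/Crs − 1/CL.
1/Ccw = 1/49.1 − 1/80 = 0.007867.
Ccw = 127.11 mL/cmH2O.

127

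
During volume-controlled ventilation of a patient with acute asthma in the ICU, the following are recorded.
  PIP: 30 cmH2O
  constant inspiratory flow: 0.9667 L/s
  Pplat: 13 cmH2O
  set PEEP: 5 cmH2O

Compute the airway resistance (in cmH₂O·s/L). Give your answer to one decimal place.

17.6

Raw = (PIP − Pplat) / flow = (30 − 13) / 0.9667 = 17.0 / 0.9667 = 17.586 cmH2O·s/L.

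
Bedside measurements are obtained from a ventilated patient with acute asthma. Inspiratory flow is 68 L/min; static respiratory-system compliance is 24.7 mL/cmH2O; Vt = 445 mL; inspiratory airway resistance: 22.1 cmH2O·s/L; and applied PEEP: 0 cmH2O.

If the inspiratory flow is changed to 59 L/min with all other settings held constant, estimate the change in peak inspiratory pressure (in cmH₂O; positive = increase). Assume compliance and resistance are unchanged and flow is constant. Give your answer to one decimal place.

-3.3

Flow: 68 L/min ÷ 60 = 1.1333 L/s.
New flow: 59 L/min ÷ 60 = 0.9833 L/s.
PIP = Vt/C + R·V̇ + PEEP (constant-flow equation of motion).
Only the resistive term changes: ΔPIP = R × ΔV̇ = 22.1 × (0.9833 − 1.1333) = 22.1 × -0.15 = -3.315 cmH2O.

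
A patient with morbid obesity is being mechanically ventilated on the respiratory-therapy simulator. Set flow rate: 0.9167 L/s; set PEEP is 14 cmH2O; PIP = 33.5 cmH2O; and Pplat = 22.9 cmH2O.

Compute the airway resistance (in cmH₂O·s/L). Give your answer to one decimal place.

Raw = (PIP − Pplat) / flow = (33.5 − 22.9) / 0.9167 = 10.6 / 0.9167 = 11.563 cmH2O·s/L.

11.6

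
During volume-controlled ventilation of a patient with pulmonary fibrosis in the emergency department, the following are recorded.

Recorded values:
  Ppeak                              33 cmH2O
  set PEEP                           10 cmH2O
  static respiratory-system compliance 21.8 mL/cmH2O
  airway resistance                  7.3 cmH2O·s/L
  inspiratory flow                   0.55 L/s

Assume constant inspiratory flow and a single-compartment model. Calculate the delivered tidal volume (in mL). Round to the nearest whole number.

Equation of motion (constant flow): PIP = Vt/C + R·V̇ + PEEP.
Vt/C = PIP − R·V̇ − PEEP = 33 − 4.015 − 10 = 18.985 cmH2O.
Vt = C × 18.985 = 21.8 × 18.985 = 413.87 mL.

414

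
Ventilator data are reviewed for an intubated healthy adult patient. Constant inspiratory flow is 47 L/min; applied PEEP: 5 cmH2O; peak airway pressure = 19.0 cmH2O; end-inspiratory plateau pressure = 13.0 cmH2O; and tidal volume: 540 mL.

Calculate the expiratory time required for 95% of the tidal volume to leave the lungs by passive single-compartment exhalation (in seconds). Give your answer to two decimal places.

Flow: 47 L/min ÷ 60 = 0.7833 L/s.
R = (PIP − Pplat)/V̇ = (19.0 − 13.0) / 0.7833 = 6.0/0.7833 = 7.66 cmH2O·s/L.
C = Vt/(Pplat − PEEP) = 540.0 / (13.0 − 5) = 540.0/8.0 = 67.5 mL/cmH2O.
τ = R × C = 7.66 × 0.0675 L/cmH2O = 0.5171 s.
t = −τ·ln(1 − 0.95) = −0.5171·ln(0.05) = 1.549 s.

1.55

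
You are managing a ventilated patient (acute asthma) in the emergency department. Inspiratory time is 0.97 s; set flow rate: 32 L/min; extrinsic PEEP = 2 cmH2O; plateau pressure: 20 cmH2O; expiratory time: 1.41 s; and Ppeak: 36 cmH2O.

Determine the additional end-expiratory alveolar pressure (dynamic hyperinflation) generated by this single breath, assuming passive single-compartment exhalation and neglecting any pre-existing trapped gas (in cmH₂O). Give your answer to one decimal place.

3.5

Flow: 32 L/min ÷ 60 = 0.5333 L/s.
Vt = flow × Ti = 0.5333 L/s × 0.97 s × 1000 mL/L = 517.3 mL.
R = (PIP − Pplat)/V̇ = (36 − 20) / 0.5333 = 16.0/0.5333 = 30.002 cmH2O·s/L.
C = Vt/(Pplat − PEEP) = 517.3 / (20 − 2) = 517.3/18.0 = 28.739 mL/cmH2O.
τ = R × C = 30.002 × 0.02874 L/cmH2O = 0.8623 s.
Fraction remaining = e^(−Te/τ) = e^(−1.41/0.8623) = 0.1949; trapped volume = 517.3 × 0.1949 = 100.82 mL.
Additional alveolar pressure from trapping ≈ V_trapped / C = 100.82 / 28.739 = 3.508 cmH2O.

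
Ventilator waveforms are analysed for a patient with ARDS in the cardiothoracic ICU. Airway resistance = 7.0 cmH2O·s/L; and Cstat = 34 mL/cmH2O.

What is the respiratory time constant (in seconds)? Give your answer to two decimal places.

0.24

τ = R × C = 7.0 × 34 mL/cmH2O = 7.0 × 0.034 L/cmH2O = 0.238 s.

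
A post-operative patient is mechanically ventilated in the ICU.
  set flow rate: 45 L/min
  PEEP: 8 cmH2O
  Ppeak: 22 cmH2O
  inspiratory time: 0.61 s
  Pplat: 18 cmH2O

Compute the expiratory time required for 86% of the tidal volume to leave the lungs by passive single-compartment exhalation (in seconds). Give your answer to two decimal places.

0.48

Flow: 45 L/min ÷ 60 = 0.75 L/s.
Vt = flow × Ti = 0.75 L/s × 0.61 s × 1000 mL/L = 457.5 mL.
R = (PIP − Pplat)/V̇ = (22 − 18) / 0.75 = 4.0/0.75 = 5.333 cmH2O·s/L.
C = Vt/(Pplat − PEEP) = 457.5 / (18 − 8) = 457.5/10.0 = 45.75 mL/cmH2O.
τ = R × C = 5.333 × 0.04575 L/cmH2O = 0.244 s.
t = −τ·ln(1 − 0.86) = −0.244·ln(0.14) = 0.4797 s.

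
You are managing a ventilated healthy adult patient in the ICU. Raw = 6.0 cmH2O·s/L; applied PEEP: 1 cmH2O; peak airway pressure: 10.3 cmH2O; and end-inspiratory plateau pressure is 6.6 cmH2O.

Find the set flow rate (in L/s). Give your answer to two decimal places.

flow = (PIP − Pplat) / Raw = 3.7 / 6.0 = 0.6167 L/s.

0.62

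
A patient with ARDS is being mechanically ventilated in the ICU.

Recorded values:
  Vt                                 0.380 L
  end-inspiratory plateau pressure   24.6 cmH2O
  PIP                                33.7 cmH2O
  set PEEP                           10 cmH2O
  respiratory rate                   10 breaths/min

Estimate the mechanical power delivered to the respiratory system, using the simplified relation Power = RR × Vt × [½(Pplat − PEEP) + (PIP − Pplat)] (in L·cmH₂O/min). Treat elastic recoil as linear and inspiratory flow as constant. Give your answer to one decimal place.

Per-breath work = Vt × [½(Pplat−PEEP) + (PIP−Pplat)] = 0.380 × [0.5×14.6 + 9.1] = 0.380 × 16.4 = 6.232 L·cmH2O.
Power = 10 × 6.232 = 62.32 L·cmH2O/min.

62.3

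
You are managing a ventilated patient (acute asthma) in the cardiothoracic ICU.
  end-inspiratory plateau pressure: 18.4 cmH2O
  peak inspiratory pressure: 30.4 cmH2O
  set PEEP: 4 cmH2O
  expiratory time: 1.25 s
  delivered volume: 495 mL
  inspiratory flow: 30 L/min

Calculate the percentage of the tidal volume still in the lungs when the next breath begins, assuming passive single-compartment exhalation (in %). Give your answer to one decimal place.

Flow: 30 L/min ÷ 60 = 0.5 L/s.
R = (PIP − Pplat)/V̇ = (30.4 − 18.4) / 0.5 = 12.0/0.5 = 24.0 cmH2O·s/L.
C = Vt/(Pplat − PEEP) = 495.0 / (18.4 − 4) = 495.0/14.4 = 34.375 mL/cmH2O.
τ = R × C = 24.0 × 0.03438 L/cmH2O = 0.8251 s.
Fraction remaining at end-expiration = e^(−Te/τ) = e^(−1.25/0.8251) = 0.2198 → 21.98%.

22.0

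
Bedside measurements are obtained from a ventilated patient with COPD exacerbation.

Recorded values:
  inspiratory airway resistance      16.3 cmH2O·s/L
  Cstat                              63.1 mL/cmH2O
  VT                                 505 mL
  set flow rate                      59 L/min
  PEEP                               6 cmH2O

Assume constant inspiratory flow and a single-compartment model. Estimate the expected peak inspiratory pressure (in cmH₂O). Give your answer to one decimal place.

Flow: 59 L/min ÷ 60 = 0.9833 L/s.
Equation of motion (constant flow): PIP = Vt/C + R·V̇ + PEEP.
PIP = 505/63.1 + 16.3×0.9833 + 6 = 8.003 + 16.028 + 6 = 30.031 cmH2O.

30.0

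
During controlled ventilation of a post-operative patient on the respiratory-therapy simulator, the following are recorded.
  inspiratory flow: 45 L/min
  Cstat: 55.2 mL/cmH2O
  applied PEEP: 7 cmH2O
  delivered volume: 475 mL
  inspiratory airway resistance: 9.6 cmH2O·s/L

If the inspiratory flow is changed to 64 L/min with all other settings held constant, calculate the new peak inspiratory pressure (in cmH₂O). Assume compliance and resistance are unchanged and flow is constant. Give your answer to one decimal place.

25.8

Flow: 45 L/min ÷ 60 = 0.75 L/s.
New flow: 64 L/min ÷ 60 = 1.0667 L/s.
PIP = Vt/C + R·V̇ + PEEP (constant-flow equation of motion).
Only the resistive term changes: ΔPIP = R × ΔV̇ = 9.6 × (1.0667 − 0.75) = 9.6 × 0.3167 = 3.04 cmH2O.
Original PIP = 475/55.2 + 9.6×0.75 + 7 = 22.805 cmH2O; new PIP = 22.805 + (3.04) = 25.845 cmH2O.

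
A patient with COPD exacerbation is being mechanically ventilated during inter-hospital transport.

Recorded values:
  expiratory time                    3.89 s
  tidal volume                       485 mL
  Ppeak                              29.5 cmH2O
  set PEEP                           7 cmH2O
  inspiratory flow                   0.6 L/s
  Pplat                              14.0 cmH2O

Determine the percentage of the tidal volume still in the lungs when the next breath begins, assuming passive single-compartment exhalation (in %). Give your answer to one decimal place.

11.4

R = (PIP − Pplat)/V̇ = (29.5 − 14.0) / 0.6 = 15.5/0.6 = 25.833 cmH2O·s/L.
C = Vt/(Pplat − PEEP) = 485.0 / (14.0 − 7) = 485.0/7.0 = 69.286 mL/cmH2O.
τ = R × C = 25.833 × 0.06929 L/cmH2O = 1.79 s.
Fraction remaining at end-expiration = e^(−Te/τ) = e^(−3.89/1.79) = 0.1138 → 11.38%.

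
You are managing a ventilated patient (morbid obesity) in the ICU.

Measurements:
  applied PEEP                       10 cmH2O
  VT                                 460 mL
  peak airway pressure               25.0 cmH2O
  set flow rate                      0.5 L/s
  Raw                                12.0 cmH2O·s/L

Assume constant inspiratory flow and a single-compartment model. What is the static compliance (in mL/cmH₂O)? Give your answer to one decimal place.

Equation of motion (constant flow): PIP = Vt/C + R·V̇ + PEEP.
Vt/C = PIP − R·V̇ − PEEP = 25.0 − 12.0×0.5 − 10 = 25.0 − 6.0 − 10 = 9.0 cmH2O.
C = Vt / 9.0 = 460 / 9.0 = 51.111 mL/cmH2O.

51.1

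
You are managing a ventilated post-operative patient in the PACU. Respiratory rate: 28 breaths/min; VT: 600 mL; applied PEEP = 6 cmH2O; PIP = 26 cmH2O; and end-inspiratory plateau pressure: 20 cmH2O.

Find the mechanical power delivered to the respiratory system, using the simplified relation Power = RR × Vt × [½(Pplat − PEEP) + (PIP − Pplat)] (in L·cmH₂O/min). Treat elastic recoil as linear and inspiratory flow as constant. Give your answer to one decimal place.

218.4

Per-breath work = Vt × [½(Pplat−PEEP) + (PIP−Pplat)] = 0.600 × [0.5×14.0 + 6.0] = 0.600 × 13.0 = 7.8 L·cmH2O.
Power = 28 × 7.8 = 218.4 L·cmH2O/min.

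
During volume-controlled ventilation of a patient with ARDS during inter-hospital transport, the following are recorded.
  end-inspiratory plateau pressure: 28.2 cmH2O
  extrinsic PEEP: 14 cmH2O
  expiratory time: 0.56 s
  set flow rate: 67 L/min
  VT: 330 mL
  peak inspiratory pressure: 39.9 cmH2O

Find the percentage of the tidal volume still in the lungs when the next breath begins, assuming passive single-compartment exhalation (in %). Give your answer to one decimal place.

10.0

Flow: 67 L/min ÷ 60 = 1.1167 L/s.
R = (PIP − Pplat)/V̇ = (39.9 − 28.2) / 1.1167 = 11.7/1.1167 = 10.477 cmH2O·s/L.
C = Vt/(Pplat − PEEP) = 330.0 / (28.2 − 14) = 330.0/14.2 = 23.239 mL/cmH2O.
τ = R × C = 10.477 × 0.02324 L/cmH2O = 0.2435 s.
Fraction remaining at end-expiration = e^(−Te/τ) = e^(−0.56/0.2435) = 0.1003 → 10.03%.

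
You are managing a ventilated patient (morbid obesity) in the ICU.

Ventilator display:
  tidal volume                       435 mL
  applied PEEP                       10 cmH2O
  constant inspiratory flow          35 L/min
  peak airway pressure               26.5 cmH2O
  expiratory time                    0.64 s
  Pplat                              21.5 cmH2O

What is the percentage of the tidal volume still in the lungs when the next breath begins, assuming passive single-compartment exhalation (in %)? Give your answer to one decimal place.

Flow: 35 L/min ÷ 60 = 0.5833 L/s.
R = (PIP − Pplat)/V̇ = (26.5 − 21.5) / 0.5833 = 5.0/0.5833 = 8.572 cmH2O·s/L.
C = Vt/(Pplat − PEEP) = 435.0 / (21.5 − 10) = 435.0/11.5 = 37.826 mL/cmH2O.
τ = R × C = 8.572 × 0.03783 L/cmH2O = 0.3243 s.
Fraction remaining at end-expiration = e^(−Te/τ) = e^(−0.64/0.3243) = 0.139 → 13.9%.

13.9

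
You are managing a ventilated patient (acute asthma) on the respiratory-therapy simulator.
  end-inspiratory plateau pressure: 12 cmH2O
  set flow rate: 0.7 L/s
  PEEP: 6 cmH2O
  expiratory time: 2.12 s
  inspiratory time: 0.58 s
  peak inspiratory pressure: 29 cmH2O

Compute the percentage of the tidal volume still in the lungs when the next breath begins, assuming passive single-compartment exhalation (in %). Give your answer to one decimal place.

Vt = flow × Ti = 0.7 L/s × 0.58 s × 1000 mL/L = 406.0 mL.
R = (PIP − Pplat)/V̇ = (29 − 12) / 0.7 = 17.0/0.7 = 24.286 cmH2O·s/L.
C = Vt/(Pplat − PEEP) = 406.0 / (12 − 6) = 406.0/6.0 = 67.667 mL/cmH2O.
τ = R × C = 24.286 × 0.06767 L/cmH2O = 1.643 s.
Fraction remaining at end-expiration = e^(−Te/τ) = e^(−2.12/1.643) = 0.2752 → 27.52%.

27.5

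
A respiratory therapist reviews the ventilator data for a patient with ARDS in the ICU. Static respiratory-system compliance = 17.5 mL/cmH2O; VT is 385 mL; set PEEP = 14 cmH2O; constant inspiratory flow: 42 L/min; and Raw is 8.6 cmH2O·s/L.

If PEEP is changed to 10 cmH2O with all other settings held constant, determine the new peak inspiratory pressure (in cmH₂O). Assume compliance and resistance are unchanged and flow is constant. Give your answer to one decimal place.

Flow: 42 L/min ÷ 60 = 0.7 L/s.
PIP = Vt/C + R·V̇ + PEEP (constant-flow equation of motion).
Only the baseline term changes: ΔPIP = ΔPEEP = 10 − 14 = -4.0 cmH2O.
Original PIP = 385/17.5 + 8.6×0.7 + 14 = 42.02 cmH2O; new PIP = 42.02 + (-4.0) = 38.02 cmH2O.

38.0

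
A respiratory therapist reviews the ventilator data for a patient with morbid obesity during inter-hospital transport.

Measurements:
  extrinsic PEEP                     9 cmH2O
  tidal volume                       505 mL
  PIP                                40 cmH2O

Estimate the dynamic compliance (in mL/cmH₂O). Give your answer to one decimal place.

16.3

Dynamic compliance = Vt / (PIP − PEEP) = 505 / (40 − 9) = 505 / 31.0 = 16.29 mL/cmH2O.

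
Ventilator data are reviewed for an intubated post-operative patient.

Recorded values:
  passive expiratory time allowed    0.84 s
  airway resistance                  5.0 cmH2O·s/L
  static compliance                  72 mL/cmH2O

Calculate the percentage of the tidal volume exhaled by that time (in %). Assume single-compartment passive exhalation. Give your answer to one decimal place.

90.3

τ = R × C = 5.0 × 72 mL/cmH2O = 5.0 × 0.072 L/cmH2O = 0.36 s.
Passive exhalation: V(t)/V₀ = e^(−t/τ) = e^(−0.84/0.36) = 0.09697.
Fraction exhaled = 1 − 0.09697 = 0.903 → 90.3%.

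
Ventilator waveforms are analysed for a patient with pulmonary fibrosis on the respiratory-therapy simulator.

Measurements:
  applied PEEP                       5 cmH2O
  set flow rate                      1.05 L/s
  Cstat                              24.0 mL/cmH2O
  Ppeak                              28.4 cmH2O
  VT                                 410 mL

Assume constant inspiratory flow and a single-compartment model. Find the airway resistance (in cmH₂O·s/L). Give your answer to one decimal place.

6.0

Equation of motion (constant flow): PIP = Vt/C + R·V̇ + PEEP.
R·V̇ = PIP − Vt/C − PEEP = 28.4 − 410/24.0 − 5 = 28.4 − 17.083 − 5 = 6.317 cmH2O.
R = 6.317 / 1.05 = 6.016 cmH2O·s/L.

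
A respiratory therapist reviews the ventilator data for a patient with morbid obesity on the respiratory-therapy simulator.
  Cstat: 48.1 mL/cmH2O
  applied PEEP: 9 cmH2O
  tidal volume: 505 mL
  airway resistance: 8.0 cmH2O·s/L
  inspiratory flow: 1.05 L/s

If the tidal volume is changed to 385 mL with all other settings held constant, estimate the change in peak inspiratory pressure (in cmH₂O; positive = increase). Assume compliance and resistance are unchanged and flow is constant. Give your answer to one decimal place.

PIP = Vt/C + R·V̇ + PEEP (constant-flow equation of motion).
Only the elastic term changes: ΔPIP = ΔVt / C = (385 − 505) / 48.1 = -2.495 cmH2O.

-2.5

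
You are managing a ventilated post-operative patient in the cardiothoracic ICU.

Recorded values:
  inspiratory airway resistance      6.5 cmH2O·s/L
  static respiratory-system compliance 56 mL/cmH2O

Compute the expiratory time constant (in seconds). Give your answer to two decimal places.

0.36

τ = R × C = 6.5 × 56 mL/cmH2O = 6.5 × 0.056 L/cmH2O = 0.364 s.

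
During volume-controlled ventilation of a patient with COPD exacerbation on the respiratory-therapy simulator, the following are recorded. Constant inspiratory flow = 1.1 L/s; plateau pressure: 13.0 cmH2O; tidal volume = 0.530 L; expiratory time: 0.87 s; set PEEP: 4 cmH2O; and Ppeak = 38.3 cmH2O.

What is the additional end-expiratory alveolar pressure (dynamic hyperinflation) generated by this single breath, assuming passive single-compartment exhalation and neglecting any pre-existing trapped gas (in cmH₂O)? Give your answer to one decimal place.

4.7

R = (PIP − Pplat)/V̇ = (38.3 − 13.0) / 1.1 = 25.3/1.1 = 23.0 cmH2O·s/L.
C = Vt/(Pplat − PEEP) = 530.0 / (13.0 − 4) = 530.0/9.0 = 58.889 mL/cmH2O.
τ = R × C = 23.0 × 0.05889 L/cmH2O = 1.354 s.
Fraction remaining = e^(−Te/τ) = e^(−0.87/1.354) = 0.526; trapped volume = 530.0 × 0.526 = 278.78 mL.
Additional alveolar pressure from trapping ≈ V_trapped / C = 278.78 / 58.889 = 4.734 cmH2O.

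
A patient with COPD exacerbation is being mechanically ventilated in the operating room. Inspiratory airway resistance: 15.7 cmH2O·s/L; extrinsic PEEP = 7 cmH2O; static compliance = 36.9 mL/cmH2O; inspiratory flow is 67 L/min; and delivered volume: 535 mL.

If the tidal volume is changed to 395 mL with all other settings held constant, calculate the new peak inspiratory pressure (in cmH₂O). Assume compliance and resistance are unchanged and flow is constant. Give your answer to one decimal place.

35.2

Flow: 67 L/min ÷ 60 = 1.1167 L/s.
PIP = Vt/C + R·V̇ + PEEP (constant-flow equation of motion).
Only the elastic term changes: ΔPIP = ΔVt / C = (395 − 535) / 36.9 = -3.794 cmH2O.
Original PIP = 535/36.9 + 15.7×1.1167 + 7 = 39.031 cmH2O; new PIP = 39.031 + (-3.794) = 35.237 cmH2O.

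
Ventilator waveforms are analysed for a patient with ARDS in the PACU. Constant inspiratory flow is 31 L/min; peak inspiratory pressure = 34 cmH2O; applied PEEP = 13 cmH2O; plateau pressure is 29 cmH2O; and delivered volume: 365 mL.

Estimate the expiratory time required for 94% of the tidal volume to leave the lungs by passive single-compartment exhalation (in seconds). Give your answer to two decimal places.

0.62

Flow: 31 L/min ÷ 60 = 0.5167 L/s.
R = (PIP − Pplat)/V̇ = (34 − 29) / 0.5167 = 5.0/0.5167 = 9.677 cmH2O·s/L.
C = Vt/(Pplat − PEEP) = 365.0 / (29 − 13) = 365.0/16.0 = 22.813 mL/cmH2O.
τ = R × C = 9.677 × 0.02281 L/cmH2O = 0.2207 s.
t = −τ·ln(1 − 0.94) = −0.2207·ln(0.06) = 0.6209 s.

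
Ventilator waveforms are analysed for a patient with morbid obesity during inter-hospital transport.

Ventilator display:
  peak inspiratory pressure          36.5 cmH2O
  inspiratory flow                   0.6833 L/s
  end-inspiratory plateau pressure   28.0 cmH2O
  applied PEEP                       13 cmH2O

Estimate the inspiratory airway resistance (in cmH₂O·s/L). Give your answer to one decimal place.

Raw = (PIP − Pplat) / flow = (36.5 − 28.0) / 0.6833 = 8.5 / 0.6833 = 12.44 cmH2O·s/L.

12.4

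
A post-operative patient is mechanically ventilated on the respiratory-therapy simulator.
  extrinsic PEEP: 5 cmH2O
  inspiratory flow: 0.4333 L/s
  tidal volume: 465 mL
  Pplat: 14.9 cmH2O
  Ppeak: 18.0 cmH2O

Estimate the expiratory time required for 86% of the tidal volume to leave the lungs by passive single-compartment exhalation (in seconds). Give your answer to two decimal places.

0.66

R = (PIP − Pplat)/V̇ = (18.0 − 14.9) / 0.4333 = 3.1/0.4333 = 7.154 cmH2O·s/L.
C = Vt/(Pplat − PEEP) = 465.0 / (14.9 − 5) = 465.0/9.9 = 46.97 mL/cmH2O.
τ = R × C = 7.154 × 0.04697 L/cmH2O = 0.336 s.
t = −τ·ln(1 − 0.86) = −0.336·ln(0.14) = 0.6606 s.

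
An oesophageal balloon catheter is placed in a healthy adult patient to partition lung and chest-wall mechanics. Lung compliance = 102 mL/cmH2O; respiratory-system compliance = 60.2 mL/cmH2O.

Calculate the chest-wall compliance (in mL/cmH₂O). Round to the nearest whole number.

147

1/Ccw = 1/Crs − 1/CL.
1/Ccw = 1/60.2 − 1/102 = 0.006807.
Ccw = 146.91 mL/cmH2O.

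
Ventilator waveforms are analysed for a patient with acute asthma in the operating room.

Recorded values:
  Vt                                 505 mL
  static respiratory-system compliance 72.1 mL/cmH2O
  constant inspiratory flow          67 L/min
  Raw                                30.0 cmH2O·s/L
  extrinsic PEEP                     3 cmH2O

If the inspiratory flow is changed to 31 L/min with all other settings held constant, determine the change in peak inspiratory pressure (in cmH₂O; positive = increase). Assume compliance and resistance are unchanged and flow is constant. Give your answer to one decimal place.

-18.0

Flow: 67 L/min ÷ 60 = 1.1167 L/s.
New flow: 31 L/min ÷ 60 = 0.5167 L/s.
PIP = Vt/C + R·V̇ + PEEP (constant-flow equation of motion).
Only the resistive term changes: ΔPIP = R × ΔV̇ = 30.0 × (0.5167 − 1.1167) = 30.0 × -0.6 = -18.0 cmH2O.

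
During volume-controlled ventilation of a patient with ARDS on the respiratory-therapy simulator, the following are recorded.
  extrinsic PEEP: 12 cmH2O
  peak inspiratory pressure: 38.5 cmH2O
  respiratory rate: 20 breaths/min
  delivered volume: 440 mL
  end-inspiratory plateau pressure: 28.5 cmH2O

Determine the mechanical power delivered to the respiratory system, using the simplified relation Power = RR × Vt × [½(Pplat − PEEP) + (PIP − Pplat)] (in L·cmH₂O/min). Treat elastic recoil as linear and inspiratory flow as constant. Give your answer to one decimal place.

Per-breath work = Vt × [½(Pplat−PEEP) + (PIP−Pplat)] = 0.440 × [0.5×16.5 + 10.0] = 0.440 × 18.25 = 8.03 L·cmH2O.
Power = 20 × 8.03 = 160.6 L·cmH2O/min.

160.6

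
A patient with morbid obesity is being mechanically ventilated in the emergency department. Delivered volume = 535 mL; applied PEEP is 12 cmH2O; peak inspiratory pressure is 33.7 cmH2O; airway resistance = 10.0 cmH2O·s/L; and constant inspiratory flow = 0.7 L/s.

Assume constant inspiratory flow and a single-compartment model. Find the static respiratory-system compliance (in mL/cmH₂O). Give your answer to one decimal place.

36.4

Equation of motion (constant flow): PIP = Vt/C + R·V̇ + PEEP.
Vt/C = PIP − R·V̇ − PEEP = 33.7 − 10.0×0.7 − 12 = 33.7 − 7.0 − 12 = 14.7 cmH2O.
C = Vt / 14.7 = 535 / 14.7 = 36.395 mL/cmH2O.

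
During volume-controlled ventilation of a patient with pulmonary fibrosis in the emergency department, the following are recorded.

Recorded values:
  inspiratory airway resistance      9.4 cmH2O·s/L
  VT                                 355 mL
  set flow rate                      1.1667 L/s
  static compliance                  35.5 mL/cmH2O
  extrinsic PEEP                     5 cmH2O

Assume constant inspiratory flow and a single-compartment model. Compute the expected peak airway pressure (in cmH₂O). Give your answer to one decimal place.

26.0

Equation of motion (constant flow): PIP = Vt/C + R·V̇ + PEEP.
PIP = 355/35.5 + 9.4×1.1667 + 5 = 10.0 + 10.967 + 5 = 25.967 cmH2O.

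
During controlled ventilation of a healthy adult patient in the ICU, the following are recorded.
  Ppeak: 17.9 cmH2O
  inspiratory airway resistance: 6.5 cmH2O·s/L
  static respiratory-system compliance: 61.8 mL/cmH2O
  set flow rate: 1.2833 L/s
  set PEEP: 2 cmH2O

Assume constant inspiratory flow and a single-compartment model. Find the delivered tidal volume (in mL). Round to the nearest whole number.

467

Equation of motion (constant flow): PIP = Vt/C + R·V̇ + PEEP.
Vt/C = PIP − R·V̇ − PEEP = 17.9 − 8.341 − 2 = 7.559 cmH2O.
Vt = C × 7.559 = 61.8 × 7.559 = 467.15 mL.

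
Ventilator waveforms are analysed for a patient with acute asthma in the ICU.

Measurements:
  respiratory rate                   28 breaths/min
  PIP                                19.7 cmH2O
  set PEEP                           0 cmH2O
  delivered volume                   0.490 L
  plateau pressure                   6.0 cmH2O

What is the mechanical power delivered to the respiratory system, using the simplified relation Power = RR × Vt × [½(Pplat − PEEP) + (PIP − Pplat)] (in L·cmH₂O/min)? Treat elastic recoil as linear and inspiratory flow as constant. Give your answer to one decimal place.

229.1

Per-breath work = Vt × [½(Pplat−PEEP) + (PIP−Pplat)] = 0.490 × [0.5×6.0 + 13.7] = 0.490 × 16.7 = 8.183 L·cmH2O.
Power = 28 × 8.183 = 229.12 L·cmH2O/min.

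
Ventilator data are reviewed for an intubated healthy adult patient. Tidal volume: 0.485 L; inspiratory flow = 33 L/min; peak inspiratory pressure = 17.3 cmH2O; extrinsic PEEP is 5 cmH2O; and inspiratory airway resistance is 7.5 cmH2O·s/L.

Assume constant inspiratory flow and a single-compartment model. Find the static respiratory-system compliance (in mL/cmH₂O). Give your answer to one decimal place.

59.3

Flow: 33 L/min ÷ 60 = 0.55 L/s.
Equation of motion (constant flow): PIP = Vt/C + R·V̇ + PEEP.
Vt/C = PIP − R·V̇ − PEEP = 17.3 − 7.5×0.55 − 5 = 17.3 − 4.125 − 5 = 8.175 cmH2O.
C = Vt / 8.175 = 485 / 8.175 = 59.327 mL/cmH2O.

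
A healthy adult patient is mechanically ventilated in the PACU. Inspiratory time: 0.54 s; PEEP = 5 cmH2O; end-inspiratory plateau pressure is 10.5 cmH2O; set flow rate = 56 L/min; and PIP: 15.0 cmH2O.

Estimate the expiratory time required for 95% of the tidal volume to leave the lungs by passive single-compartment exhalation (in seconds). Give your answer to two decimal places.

1.32

Flow: 56 L/min ÷ 60 = 0.9333 L/s.
Vt = flow × Ti = 0.9333 L/s × 0.54 s × 1000 mL/L = 503.98 mL.
R = (PIP − Pplat)/V̇ = (15.0 − 10.5) / 0.9333 = 4.5/0.9333 = 4.822 cmH2O·s/L.
C = Vt/(Pplat − PEEP) = 503.98 / (10.5 − 5) = 503.98/5.5 = 91.633 mL/cmH2O.
τ = R × C = 4.822 × 0.09163 L/cmH2O = 0.4418 s.
t = −τ·ln(1 − 0.95) = −0.4418·ln(0.05) = 1.324 s.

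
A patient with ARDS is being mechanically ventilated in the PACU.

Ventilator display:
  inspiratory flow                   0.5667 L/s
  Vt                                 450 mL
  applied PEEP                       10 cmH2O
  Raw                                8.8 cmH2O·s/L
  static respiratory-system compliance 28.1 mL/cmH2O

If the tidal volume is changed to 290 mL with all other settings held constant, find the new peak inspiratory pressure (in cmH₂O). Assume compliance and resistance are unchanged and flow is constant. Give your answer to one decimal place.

25.3

PIP = Vt/C + R·V̇ + PEEP (constant-flow equation of motion).
Only the elastic term changes: ΔPIP = ΔVt / C = (290 − 450) / 28.1 = -5.694 cmH2O.
Original PIP = 450/28.1 + 8.8×0.5667 + 10 = 31.001 cmH2O; new PIP = 31.001 + (-5.694) = 25.307 cmH2O.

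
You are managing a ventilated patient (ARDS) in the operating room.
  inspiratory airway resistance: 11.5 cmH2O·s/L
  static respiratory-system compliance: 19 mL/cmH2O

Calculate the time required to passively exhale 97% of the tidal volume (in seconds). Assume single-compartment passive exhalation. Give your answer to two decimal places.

τ = R × C = 11.5 × 19 mL/cmH2O = 11.5 × 0.019 L/cmH2O = 0.2185 s.
Exhaled fraction f = 1 − e^(−t/τ) → t = −τ·ln(1 − f) = −0.2185·ln(0.03) = 0.7662 s.

0.77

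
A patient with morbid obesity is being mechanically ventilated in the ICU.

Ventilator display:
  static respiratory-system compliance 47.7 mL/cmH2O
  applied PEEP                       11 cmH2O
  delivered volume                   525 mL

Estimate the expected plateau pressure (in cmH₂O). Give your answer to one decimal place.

Pplat = PEEP + Vt / Cstat = 11 + 525 / 47.7 = 11 + 11.006 = 22.006 cmH2O.

22.0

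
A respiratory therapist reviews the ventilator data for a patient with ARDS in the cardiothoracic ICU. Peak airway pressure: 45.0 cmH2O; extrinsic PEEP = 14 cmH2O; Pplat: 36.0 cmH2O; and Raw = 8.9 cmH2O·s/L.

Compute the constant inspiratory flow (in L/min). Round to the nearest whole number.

flow = (PIP − Pplat) / Raw = (45.0 − 36.0) / 8.9 = 1.011 L/s × 60 = 60.66 L/min.

61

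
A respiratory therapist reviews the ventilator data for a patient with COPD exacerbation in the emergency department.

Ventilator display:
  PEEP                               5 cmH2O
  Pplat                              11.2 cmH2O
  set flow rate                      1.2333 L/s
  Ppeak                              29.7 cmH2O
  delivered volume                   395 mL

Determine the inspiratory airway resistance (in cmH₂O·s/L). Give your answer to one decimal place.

15.0

Raw = (PIP − Pplat) / flow = (29.7 − 11.2) / 1.2333 = 18.5 / 1.2333 = 15.0 cmH2O·s/L.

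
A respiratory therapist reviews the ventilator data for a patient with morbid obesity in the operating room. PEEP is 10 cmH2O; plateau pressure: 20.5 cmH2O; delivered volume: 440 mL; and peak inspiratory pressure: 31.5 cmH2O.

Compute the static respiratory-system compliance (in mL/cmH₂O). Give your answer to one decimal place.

41.9

Cstat = Vt / (Pplat − PEEP) = 440 / (20.5 − 10) = 440 / 10.5 = 41.905 mL/cmH2O.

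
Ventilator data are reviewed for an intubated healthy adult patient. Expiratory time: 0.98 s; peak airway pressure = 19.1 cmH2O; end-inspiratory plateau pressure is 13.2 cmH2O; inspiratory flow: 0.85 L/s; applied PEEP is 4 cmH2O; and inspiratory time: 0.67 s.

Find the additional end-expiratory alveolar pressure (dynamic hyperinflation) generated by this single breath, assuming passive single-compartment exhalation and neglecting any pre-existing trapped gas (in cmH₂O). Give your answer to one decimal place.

0.9

Vt = flow × Ti = 0.85 L/s × 0.67 s × 1000 mL/L = 569.5 mL.
R = (PIP − Pplat)/V̇ = (19.1 − 13.2) / 0.85 = 5.9/0.85 = 6.941 cmH2O·s/L.
C = Vt/(Pplat − PEEP) = 569.5 / (13.2 − 4) = 569.5/9.2 = 61.902 mL/cmH2O.
τ = R × C = 6.941 × 0.0619 L/cmH2O = 0.4296 s.
Fraction remaining = e^(−Te/τ) = e^(−0.98/0.4296) = 0.1022; trapped volume = 569.5 × 0.1022 = 58.203 mL.
Additional alveolar pressure from trapping ≈ V_trapped / C = 58.203 / 61.902 = 0.9402 cmH2O.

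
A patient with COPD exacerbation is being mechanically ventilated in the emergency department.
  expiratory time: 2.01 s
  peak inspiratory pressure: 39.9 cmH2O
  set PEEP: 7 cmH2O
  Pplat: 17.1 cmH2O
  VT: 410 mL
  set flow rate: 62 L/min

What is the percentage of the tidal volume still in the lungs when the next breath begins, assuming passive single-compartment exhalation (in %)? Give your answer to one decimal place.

Flow: 62 L/min ÷ 60 = 1.0333 L/s.
R = (PIP − Pplat)/V̇ = (39.9 − 17.1) / 1.0333 = 22.8/1.0333 = 22.065 cmH2O·s/L.
C = Vt/(Pplat − PEEP) = 410.0 / (17.1 − 7) = 410.0/10.1 = 40.594 mL/cmH2O.
τ = R × C = 22.065 × 0.04059 L/cmH2O = 0.8956 s.
Fraction remaining at end-expiration = e^(−Te/τ) = e^(−2.01/0.8956) = 0.106 → 10.6%.

10.6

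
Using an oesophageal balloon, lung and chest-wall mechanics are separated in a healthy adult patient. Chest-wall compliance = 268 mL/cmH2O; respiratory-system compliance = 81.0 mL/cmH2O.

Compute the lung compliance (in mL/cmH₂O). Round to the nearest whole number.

116

1/CL = 1/Crs − 1/Ccw.
1/CL = 1/81.0 − 1/268 = 0.008614.
CL = 116.09 mL/cmH2O.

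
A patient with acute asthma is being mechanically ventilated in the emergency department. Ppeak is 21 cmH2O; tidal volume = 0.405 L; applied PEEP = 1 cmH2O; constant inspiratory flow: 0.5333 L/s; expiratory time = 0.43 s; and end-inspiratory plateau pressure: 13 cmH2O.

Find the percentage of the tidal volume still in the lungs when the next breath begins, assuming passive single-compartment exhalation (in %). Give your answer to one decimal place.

R = (PIP − Pplat)/V̇ = (21 − 13) / 0.5333 = 8.0/0.5333 = 15.001 cmH2O·s/L.
C = Vt/(Pplat − PEEP) = 405.0 / (13 − 1) = 405.0/12.0 = 33.75 mL/cmH2O.
τ = R × C = 15.001 × 0.03375 L/cmH2O = 0.5063 s.
Fraction remaining at end-expiration = e^(−Te/τ) = e^(−0.43/0.5063) = 0.4277 → 42.77%.

42.8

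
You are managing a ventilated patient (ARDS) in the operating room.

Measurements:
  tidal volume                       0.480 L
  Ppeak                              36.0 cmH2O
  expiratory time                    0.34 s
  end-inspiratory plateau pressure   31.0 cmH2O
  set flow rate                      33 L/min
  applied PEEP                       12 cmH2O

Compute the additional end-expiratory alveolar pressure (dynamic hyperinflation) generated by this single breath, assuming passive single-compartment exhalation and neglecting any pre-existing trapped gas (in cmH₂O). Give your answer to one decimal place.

Flow: 33 L/min ÷ 60 = 0.55 L/s.
R = (PIP − Pplat)/V̇ = (36.0 − 31.0) / 0.55 = 5.0/0.55 = 9.091 cmH2O·s/L.
C = Vt/(Pplat − PEEP) = 480.0 / (31.0 − 12) = 480.0/19.0 = 25.263 mL/cmH2O.
τ = R × C = 9.091 × 0.02526 L/cmH2O = 0.2296 s.
Fraction remaining = e^(−Te/τ) = e^(−0.34/0.2296) = 0.2274; trapped volume = 480.0 × 0.2274 = 109.15 mL.
Additional alveolar pressure from trapping ≈ V_trapped / C = 109.15 / 25.263 = 4.321 cmH2O.

4.3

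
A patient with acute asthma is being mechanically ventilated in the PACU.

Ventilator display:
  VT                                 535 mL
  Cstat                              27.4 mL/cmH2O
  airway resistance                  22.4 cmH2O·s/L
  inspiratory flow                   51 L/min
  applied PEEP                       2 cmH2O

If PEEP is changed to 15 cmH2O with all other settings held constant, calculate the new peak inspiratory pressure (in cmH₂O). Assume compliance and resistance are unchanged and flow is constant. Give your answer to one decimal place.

Flow: 51 L/min ÷ 60 = 0.85 L/s.
PIP = Vt/C + R·V̇ + PEEP (constant-flow equation of motion).
Only the baseline term changes: ΔPIP = ΔPEEP = 15 − 2 = 13.0 cmH2O.
Original PIP = 535/27.4 + 22.4×0.85 + 2 = 40.566 cmH2O; new PIP = 40.566 + (13.0) = 53.566 cmH2O.

53.6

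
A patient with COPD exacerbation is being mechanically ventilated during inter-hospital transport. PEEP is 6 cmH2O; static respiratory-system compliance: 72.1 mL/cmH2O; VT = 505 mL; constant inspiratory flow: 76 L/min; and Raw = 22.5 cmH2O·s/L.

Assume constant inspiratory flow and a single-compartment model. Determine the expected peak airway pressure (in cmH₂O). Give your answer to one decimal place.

Flow: 76 L/min ÷ 60 = 1.2667 L/s.
Equation of motion (constant flow): PIP = Vt/C + R·V̇ + PEEP.
PIP = 505/72.1 + 22.5×1.2667 + 6 = 7.004 + 28.501 + 6 = 41.505 cmH2O.

41.5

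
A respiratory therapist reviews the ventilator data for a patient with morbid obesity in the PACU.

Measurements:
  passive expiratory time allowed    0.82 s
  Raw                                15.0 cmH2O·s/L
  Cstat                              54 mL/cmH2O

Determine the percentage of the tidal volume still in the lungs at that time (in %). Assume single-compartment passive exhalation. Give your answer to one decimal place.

τ = R × C = 15.0 × 54 mL/cmH2O = 15.0 × 0.054 L/cmH2O = 0.81 s.
Passive exhalation: V(t)/V₀ = e^(−t/τ) = e^(−0.82/0.81) = 0.3634.
Fraction remaining = 0.3634 → 36.34%.

36.3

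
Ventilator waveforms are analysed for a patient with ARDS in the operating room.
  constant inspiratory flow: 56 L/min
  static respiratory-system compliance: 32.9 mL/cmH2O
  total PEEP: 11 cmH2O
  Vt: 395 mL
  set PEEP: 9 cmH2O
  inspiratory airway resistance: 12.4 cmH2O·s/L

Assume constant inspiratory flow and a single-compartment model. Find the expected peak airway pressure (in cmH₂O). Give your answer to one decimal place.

34.6

Flow: 56 L/min ÷ 60 = 0.9333 L/s.
Total PEEP = 11 cmH2O (set 9 + intrinsic 2); this is the baseline alveolar pressure.
Equation of motion (constant flow): PIP = Vt/C + R·V̇ + PEEP.
PIP = 395/32.9 + 12.4×0.9333 + 11 = 12.006 + 11.573 + 11 = 34.579 cmH2O.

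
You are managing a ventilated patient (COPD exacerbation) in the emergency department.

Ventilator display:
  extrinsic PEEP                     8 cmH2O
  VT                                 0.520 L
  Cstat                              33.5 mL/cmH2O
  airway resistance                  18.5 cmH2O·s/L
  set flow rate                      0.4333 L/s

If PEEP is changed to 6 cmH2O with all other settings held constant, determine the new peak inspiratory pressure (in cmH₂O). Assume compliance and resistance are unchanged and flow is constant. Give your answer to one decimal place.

29.5

PIP = Vt/C + R·V̇ + PEEP (constant-flow equation of motion).
Only the baseline term changes: ΔPIP = ΔPEEP = 6 − 8 = -2.0 cmH2O.
Original PIP = 520/33.5 + 18.5×0.4333 + 8 = 31.538 cmH2O; new PIP = 31.538 + (-2.0) = 29.538 cmH2O.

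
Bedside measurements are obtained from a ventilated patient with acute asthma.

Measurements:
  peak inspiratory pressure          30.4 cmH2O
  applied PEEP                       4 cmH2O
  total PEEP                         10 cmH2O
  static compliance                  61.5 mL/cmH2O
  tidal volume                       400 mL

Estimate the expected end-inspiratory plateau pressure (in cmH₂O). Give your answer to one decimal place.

End-expiratory occlusion gives total PEEP = 10 cmH2O (intrinsic PEEP = 10 − 4 = 6). Use total PEEP for the elastic gradient.
Pplat = PEEPtotal + Vt / Cstat = 10 + 400 / 61.5 = 10 + 6.504 = 16.504 cmH2O.

16.5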